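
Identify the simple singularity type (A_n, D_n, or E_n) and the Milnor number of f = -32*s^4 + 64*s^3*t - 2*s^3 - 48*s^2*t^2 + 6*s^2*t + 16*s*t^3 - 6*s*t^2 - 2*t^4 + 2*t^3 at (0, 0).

Type E_{6}, Milnor number mu = 6.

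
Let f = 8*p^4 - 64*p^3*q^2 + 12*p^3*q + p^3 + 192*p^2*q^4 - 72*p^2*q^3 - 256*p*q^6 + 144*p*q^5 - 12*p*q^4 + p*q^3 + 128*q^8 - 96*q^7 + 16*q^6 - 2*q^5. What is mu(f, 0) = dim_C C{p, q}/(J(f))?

7

The Hessian of f at 0 has rank 0. Corank 2; j^3 = p^3 is a perfect cube, so E-series; the 4-jet and mu = 7 give E_7.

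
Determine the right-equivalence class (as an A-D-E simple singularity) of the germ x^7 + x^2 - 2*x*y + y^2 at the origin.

A_{6}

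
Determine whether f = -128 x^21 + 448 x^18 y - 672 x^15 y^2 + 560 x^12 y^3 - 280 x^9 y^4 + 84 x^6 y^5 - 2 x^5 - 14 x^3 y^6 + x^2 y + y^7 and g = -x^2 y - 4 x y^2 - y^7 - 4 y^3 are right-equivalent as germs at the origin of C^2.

Yes.

The Hessian of f at 0 is [[0, 0], [0, 0]] with rank 0, so corank 2. A Groebner basis of the Jacobian ideal J(f) in C{x,y} is {x^2/7 + y^6, x^3, x*y}; counting standard monomials gives mu = 8. Corank 2; j^3 = x^2*y has shape L^2 M (L != M), so D-series; mu = 8 gives D_8. The Hessian of g at 0 is [[0, 0], [0, 0]] with rank 0, so corank 2. A Groebner basis of the Jacobian ideal J(g) in C{x,y} is {x^2/7 + y^6 - 4*y^2/7, x^3 + 8*y^3, x*y + 2*y^2}; counting standard monomials gives mu = 8. Corank 2; j^3 = -y*(x + 2*y)^2 has shape L^2 M (L != M), so D-series; mu = 8 gives D_8. Both have type D_8, hence right-equivalent.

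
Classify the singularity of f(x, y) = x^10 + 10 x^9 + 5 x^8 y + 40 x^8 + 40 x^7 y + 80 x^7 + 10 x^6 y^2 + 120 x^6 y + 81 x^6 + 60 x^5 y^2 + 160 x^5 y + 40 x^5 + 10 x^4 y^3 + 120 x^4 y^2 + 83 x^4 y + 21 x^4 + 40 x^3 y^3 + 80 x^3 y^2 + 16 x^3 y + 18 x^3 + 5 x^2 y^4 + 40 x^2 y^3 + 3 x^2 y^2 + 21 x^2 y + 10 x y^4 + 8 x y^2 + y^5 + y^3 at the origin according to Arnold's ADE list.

The Hessian of f at 0 is [[0, 0], [0, 0]] with rank 0, so corank 2. A Groebner basis of the Jacobian ideal J(f) in C{x,y} is {x^3 - 33*x^2/4 - 13*x*y/2 - 5*y^2/4, x^2*y + 45*x^2/2 + 18*x*y + 7*y^2/2, -243*x^2/4 + x*y^2 - 99*x*y/2 - 39*y^2/4, 162*x^2 + 135*x*y + y^3 + 27*y^2}; counting standard monomials gives mu = 6. Corank 2; j^3 = (2*x + y)*(3*x + y)^2 has shape L^2 M (L != M), so D-series; mu = 6 gives D_6.

D6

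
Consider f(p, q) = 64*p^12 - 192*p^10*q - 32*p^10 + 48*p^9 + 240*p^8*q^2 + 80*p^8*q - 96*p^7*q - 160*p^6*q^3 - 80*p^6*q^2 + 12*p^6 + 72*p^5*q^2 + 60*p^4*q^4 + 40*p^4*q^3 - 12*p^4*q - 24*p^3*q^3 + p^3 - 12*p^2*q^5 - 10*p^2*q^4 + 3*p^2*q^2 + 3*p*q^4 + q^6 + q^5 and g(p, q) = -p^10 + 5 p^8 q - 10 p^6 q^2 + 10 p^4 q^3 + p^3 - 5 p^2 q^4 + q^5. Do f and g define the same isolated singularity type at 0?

Yes.

The Hessian of f at 0 has rank 0. Corank 2; j^3 = p^3 is a perfect cube, so E-series; the 5-jet and mu = 8 give E_8. The Hessian of g at 0 has rank 0. Corank 2; j^3 = p^3 is a perfect cube, so E-series; the 5-jet and mu = 8 give E_8. Both have type E_8, hence right-equivalent.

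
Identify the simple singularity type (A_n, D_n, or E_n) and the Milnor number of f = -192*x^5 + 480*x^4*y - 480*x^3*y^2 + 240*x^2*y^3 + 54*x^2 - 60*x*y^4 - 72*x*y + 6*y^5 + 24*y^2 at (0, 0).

The Hessian of f at 0 has rank 1. Corank 1: A-series; mu = 4 gives A_4.

Type A_4, Milnor number mu = 4.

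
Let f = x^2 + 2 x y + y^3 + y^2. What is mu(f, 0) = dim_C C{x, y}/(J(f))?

The Hessian of f at 0 is [[2, 2], [2, 2]] with rank 1, so corank 1. A Groebner basis of the Jacobian ideal J(f) in C{x,y} is {y^2, x + y}; counting standard monomials gives mu = 2. Corank 1: A-series; mu = 2 gives A_2.

2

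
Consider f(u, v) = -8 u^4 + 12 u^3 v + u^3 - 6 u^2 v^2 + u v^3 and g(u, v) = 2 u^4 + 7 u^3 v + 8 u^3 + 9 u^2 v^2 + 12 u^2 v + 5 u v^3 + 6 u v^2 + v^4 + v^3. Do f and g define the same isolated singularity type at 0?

Yes.

The Hessian of f at 0 has rank 0. Corank 2; j^3 = u^3 is a perfect cube, so E-series; the 4-jet and mu = 7 give E_7. The Hessian of g at 0 has rank 0. Corank 2; j^3 = (2*u + v)^3 is a perfect cube, so E-series; the 4-jet and mu = 7 give E_7. Both have type E_7, hence right-equivalent.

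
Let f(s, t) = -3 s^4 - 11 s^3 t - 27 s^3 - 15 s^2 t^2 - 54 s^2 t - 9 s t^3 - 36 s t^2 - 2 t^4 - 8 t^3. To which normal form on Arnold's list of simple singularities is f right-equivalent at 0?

E_{7}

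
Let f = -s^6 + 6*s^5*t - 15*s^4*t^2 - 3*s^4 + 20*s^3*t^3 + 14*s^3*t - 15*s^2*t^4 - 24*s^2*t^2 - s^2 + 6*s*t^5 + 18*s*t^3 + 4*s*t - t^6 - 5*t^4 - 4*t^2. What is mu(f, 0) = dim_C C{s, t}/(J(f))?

3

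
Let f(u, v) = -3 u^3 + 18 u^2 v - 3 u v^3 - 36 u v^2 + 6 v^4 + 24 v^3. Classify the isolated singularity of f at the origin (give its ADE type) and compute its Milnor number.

Type E_{7}, Milnor number mu = 7.

The Hessian of f at 0 has rank 0. Corank 2; j^3 = -3*(u - 2*v)^3 is a perfect cube, so E-series; the 4-jet and mu = 7 give E_7.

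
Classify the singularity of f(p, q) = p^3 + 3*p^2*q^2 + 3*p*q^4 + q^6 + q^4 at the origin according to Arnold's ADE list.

E6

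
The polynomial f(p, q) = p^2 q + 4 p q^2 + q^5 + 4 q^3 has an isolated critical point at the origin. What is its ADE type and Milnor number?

The Hessian of f at 0 has rank 0. Corank 2; j^3 = q*(p + 2*q)^2 has shape L^2 M (L != M), so D-series; mu = 6 gives D_6.

Type D_6, Milnor number mu = 6.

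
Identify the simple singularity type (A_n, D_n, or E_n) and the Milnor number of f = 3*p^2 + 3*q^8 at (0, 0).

Type A_{7}, Milnor number mu = 7.

The Hessian of f at 0 is [[6, 0], [0, 0]] with rank 1, so corank 1. A Groebner basis of the Jacobian ideal J(f) in C{p,q} is {q^7, p}; counting standard monomials gives mu = 7. Corank 1: A-series; mu = 7 gives A_7.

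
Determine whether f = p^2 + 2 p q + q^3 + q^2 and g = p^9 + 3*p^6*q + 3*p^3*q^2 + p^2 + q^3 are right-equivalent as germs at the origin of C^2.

Yes.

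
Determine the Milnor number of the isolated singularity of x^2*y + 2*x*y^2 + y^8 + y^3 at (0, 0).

9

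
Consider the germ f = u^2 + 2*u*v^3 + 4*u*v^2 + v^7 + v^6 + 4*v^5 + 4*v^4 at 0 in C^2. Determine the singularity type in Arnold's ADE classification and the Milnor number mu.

Type A_6, Milnor number mu = 6.

The Hessian of f at 0 has rank 1. Corank 1: A-series; mu = 6 gives A_6.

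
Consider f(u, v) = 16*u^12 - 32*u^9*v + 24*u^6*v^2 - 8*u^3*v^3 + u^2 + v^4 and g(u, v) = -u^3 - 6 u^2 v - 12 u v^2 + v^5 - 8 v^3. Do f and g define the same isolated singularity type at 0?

The Hessian of f at 0 is [[2, 0], [0, 0]] with rank 1, so corank 1. A Groebner basis of the Jacobian ideal J(f) in C{u,v} is {v^3, u}; counting standard monomials gives mu = 3. Corank 1: A-series; mu = 3 gives A_3. The Hessian of g at 0 is [[0, 0], [0, 0]] with rank 0, so corank 2. A Groebner basis of the Jacobian ideal J(g) in C{u,v} is {v^4, u^2 + 4*u*v + 4*v^2}; counting standard monomials gives mu = 8. Corank 2; j^3 = -(u + 2*v)^3 is a perfect cube, so E-series; the 5-jet and mu = 8 give E_8. f is A_3 but g is E_8, hence not right-equivalent.

No.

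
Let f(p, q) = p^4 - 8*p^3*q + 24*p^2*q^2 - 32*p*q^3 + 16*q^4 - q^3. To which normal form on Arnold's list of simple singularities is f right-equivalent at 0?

E_{6}

The Hessian of f at 0 has rank 0. Corank 2; j^3 = -q^3 is a perfect cube, so E-series; the 4-jet and mu = 6 give E_6.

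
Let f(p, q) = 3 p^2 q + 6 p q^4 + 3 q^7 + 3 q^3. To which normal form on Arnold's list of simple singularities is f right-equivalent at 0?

D_4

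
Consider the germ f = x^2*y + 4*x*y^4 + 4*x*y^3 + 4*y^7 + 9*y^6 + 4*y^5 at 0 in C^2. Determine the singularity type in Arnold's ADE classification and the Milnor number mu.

The Hessian of f at 0 is [[0, 0], [0, 0]] with rank 0, so corank 2. A Groebner basis of the Jacobian ideal J(f) in C{x,y} is {x*y/2 + y^4 + y^3, x^3, x^2*y - 2*x^2 - 4*x*y - 8*y^3, x^2 + x*y^2 + x*y + 2*y^3}; counting standard monomials gives mu = 7. Corank 2; j^3 = x^2*y has shape L^2 M (L != M), so D-series; mu = 7 gives D_7.

Type D_{7}, Milnor number mu = 7.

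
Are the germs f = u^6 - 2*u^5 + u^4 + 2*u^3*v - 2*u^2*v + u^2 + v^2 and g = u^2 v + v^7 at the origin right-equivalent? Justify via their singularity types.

The Hessian of f at 0 is [[2, 0], [0, 2]] with rank 2, so corank 0. A Groebner basis of the Jacobian ideal J(f) in C{u,v} is {u, v}; counting standard monomials gives mu = 1. Corank 0: nondegenerate Morse point, so A_1. The Hessian of g at 0 is [[0, 0], [0, 0]] with rank 0, so corank 2. A Groebner basis of the Jacobian ideal J(g) in C{u,v} is {u^2/7 + v^6, u^3, u*v}; counting standard monomials gives mu = 8. Corank 2; j^3 = u^2*v has shape L^2 M (L != M), so D-series; mu = 8 gives D_8. f is A_1 but g is D_8, hence not right-equivalent.

No.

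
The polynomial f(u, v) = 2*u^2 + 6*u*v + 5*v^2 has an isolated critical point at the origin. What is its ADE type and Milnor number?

Type A1, Milnor number mu = 1.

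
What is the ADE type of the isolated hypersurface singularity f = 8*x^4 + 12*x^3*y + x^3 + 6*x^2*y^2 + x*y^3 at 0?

E7

The Hessian of f at 0 has rank 0. Corank 2; j^3 = x^3 is a perfect cube, so E-series; the 4-jet and mu = 7 give E_7.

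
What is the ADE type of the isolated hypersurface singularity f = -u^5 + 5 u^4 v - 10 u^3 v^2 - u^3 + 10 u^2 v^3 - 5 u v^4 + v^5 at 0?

E8

The Hessian of f at 0 has rank 0. Corank 2; j^3 = -u^3 is a perfect cube, so E-series; the 5-jet and mu = 8 give E_8.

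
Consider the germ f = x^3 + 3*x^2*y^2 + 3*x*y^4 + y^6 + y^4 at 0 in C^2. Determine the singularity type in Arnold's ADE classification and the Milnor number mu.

Type E_6, Milnor number mu = 6.

The Hessian of f at 0 is [[0, 0], [0, 0]] with rank 0, so corank 2. A Groebner basis of the Jacobian ideal J(f) in C{x,y} is {x^3, x^2*y, x^2/2 + x*y^2, y^3}; counting standard monomials gives mu = 6. Corank 2; j^3 = x^3 is a perfect cube, so E-series; the 4-jet and mu = 6 give E_6.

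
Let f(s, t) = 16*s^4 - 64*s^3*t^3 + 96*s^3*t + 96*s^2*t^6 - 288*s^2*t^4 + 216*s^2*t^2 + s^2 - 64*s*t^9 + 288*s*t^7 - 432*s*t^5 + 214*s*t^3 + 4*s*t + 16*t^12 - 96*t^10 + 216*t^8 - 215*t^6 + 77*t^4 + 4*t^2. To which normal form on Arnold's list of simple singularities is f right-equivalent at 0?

A3

The Hessian of f at 0 is [[2, 4], [4, 8]] with rank 1, so corank 1. A Groebner basis of the Jacobian ideal J(f) in C{s,t} is {t^3, s + 2*t}; counting standard monomials gives mu = 3. Corank 1: A-series; mu = 3 gives A_3.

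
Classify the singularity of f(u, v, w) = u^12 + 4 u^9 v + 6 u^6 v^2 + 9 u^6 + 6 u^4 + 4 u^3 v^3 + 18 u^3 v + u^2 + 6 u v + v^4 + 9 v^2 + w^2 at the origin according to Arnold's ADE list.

The Hessian of f at 0 has rank 2. Corank 1: A-series; mu = 3 gives A_3.

A3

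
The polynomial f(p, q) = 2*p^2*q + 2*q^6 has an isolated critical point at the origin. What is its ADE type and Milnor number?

The Hessian of f at 0 is [[0, 0], [0, 0]] with rank 0, so corank 2. A Groebner basis of the Jacobian ideal J(f) in C{p,q} is {p^2/6 + q^5, p^3, p*q}; counting standard monomials gives mu = 7. Corank 2; j^3 = 2*p^2*q has shape L^2 M (L != M), so D-series; mu = 7 gives D_7.

Type D7, Milnor number mu = 7.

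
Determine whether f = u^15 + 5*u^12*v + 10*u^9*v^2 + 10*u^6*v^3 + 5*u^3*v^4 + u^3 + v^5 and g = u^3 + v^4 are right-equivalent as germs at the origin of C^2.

The Hessian of f at 0 is [[0, 0], [0, 0]] with rank 0, so corank 2. A Groebner basis of the Jacobian ideal J(f) in C{u,v} is {v^4, u^2}; counting standard monomials gives mu = 8. Corank 2; j^3 = u^3 is a perfect cube, so E-series; the 5-jet and mu = 8 give E_8. The Hessian of g at 0 is [[0, 0], [0, 0]] with rank 0, so corank 2. A Groebner basis of the Jacobian ideal J(g) in C{u,v} is {v^3, u^2}; counting standard monomials gives mu = 6. Corank 2; j^3 = u^3 is a perfect cube, so E-series; the 4-jet and mu = 6 give E_6. f is E_8 but g is E_6, hence not right-equivalent.

No.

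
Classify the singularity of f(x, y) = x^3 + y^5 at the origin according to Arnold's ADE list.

The Hessian of f at 0 is [[0, 0], [0, 0]] with rank 0, so corank 2. A Groebner basis of the Jacobian ideal J(f) in C{x,y} is {y^4, x^2}; counting standard monomials gives mu = 8. Corank 2; j^3 = x^3 is a perfect cube, so E-series; the 5-jet and mu = 8 give E_8.

E8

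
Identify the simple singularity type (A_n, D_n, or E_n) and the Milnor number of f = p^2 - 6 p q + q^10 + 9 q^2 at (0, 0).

Type A9, Milnor number mu = 9.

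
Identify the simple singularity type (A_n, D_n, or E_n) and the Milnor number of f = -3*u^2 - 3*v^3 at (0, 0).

Type A_2, Milnor number mu = 2.

The Hessian of f at 0 is [[-6, 0], [0, 0]] with rank 1, so corank 1. A Groebner basis of the Jacobian ideal J(f) in C{u,v} is {v^2, u}; counting standard monomials gives mu = 2. Corank 1: A-series; mu = 2 gives A_2.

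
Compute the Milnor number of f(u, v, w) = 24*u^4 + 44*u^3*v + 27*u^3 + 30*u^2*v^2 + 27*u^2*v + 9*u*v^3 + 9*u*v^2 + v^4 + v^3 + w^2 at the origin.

The Hessian of f at 0 has rank 1. Corank 2; j^3 = (3*u + v)^3 is a perfect cube, so E-series; the 4-jet and mu = 7 give E_7.

7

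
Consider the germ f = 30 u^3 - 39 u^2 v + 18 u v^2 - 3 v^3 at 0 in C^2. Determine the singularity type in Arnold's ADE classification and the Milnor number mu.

Type D_4, Milnor number mu = 4.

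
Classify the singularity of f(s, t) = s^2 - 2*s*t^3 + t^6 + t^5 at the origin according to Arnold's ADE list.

The Hessian of f at 0 is [[2, 0], [0, 0]] with rank 1, so corank 1. A Groebner basis of the Jacobian ideal J(f) in C{s,t} is {-s + t^3, s^2, s*t}; counting standard monomials gives mu = 4. Corank 1: A-series; mu = 4 gives A_4.

A4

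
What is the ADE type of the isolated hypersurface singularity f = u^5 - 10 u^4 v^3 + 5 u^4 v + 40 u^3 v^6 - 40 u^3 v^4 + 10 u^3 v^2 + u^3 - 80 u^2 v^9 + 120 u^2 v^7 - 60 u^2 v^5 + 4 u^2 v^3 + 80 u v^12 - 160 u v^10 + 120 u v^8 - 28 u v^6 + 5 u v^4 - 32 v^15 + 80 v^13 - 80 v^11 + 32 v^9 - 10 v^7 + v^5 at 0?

The Hessian of f at 0 has rank 0. Corank 2; j^3 = u^3 is a perfect cube, so E-series; the 5-jet and mu = 8 give E_8.

E_{8}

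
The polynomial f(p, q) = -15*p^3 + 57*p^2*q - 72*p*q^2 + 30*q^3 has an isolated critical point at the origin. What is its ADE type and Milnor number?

The Hessian of f at 0 has rank 0. Corank 2; j^3 = -3*(p - q)*(5*p^2 - 14*p*q + 10*q^2) splits into three distinct lines over C (the quadratic factor has nonzero discriminant), so D_4.

Type D4, Milnor number mu = 4.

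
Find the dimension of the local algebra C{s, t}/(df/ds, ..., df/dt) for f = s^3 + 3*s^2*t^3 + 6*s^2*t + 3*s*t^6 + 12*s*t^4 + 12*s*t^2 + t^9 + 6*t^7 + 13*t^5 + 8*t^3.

The Hessian of f at 0 is [[0, 0], [0, 0]] with rank 0, so corank 2. A Groebner basis of the Jacobian ideal J(f) in C{s,t} is {s^2/2 + s*t^3 + 2*s*t + 2*t^2, t^4, s^3 - 12*s*t^2 - 16*t^3, s^2*t + 4*s*t^2 + 4*t^3}; counting standard monomials gives mu = 8. Corank 2; j^3 = (s + 2*t)^3 is a perfect cube, so E-series; the 5-jet and mu = 8 give E_8.

8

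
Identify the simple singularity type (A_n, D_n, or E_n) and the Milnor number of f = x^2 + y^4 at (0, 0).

The Hessian of f at 0 has rank 1. Corank 1: A-series; mu = 3 gives A_3.

Type A_{3}, Milnor number mu = 3.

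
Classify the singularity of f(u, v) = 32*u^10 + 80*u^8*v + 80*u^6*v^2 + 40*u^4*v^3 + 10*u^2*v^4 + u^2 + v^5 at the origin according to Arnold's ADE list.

A_{4}

The Hessian of f at 0 is [[2, 0], [0, 0]] with rank 1, so corank 1. A Groebner basis of the Jacobian ideal J(f) in C{u,v} is {v^4, u}; counting standard monomials gives mu = 4. Corank 1: A-series; mu = 4 gives A_4.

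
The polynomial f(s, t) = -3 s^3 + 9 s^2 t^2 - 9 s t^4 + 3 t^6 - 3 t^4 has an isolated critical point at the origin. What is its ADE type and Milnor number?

Type E_6, Milnor number mu = 6.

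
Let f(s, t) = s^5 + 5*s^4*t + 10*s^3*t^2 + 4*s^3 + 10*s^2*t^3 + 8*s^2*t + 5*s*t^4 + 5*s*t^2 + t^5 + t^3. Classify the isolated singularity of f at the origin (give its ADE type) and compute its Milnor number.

Type D_6, Milnor number mu = 6.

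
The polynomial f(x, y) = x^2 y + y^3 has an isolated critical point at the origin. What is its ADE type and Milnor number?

Type D_{4}, Milnor number mu = 4.

The Hessian of f at 0 is [[0, 0], [0, 0]] with rank 0, so corank 2. A Groebner basis of the Jacobian ideal J(f) in C{x,y} is {y^3, x^2 + 3*y^2, x*y}; counting standard monomials gives mu = 4. Corank 2; j^3 = y*(x^2 + y^2) splits into three distinct lines over C (the quadratic factor has nonzero discriminant), so D_4.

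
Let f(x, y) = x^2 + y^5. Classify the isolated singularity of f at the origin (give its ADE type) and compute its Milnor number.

The Hessian of f at 0 has rank 1. Corank 1: A-series; mu = 4 gives A_4.

Type A4, Milnor number mu = 4.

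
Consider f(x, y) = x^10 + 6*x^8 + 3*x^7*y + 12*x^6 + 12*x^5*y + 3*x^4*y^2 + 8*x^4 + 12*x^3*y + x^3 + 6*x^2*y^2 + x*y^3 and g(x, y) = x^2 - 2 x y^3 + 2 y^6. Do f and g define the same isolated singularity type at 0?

The Hessian of f at 0 has rank 0. Corank 2; j^3 = x^3 is a perfect cube, so E-series; the 4-jet and mu = 7 give E_7. The Hessian of g at 0 has rank 1. Corank 1: A-series; mu = 5 gives A_5. f is E_7 but g is A_5, hence not right-equivalent.

No.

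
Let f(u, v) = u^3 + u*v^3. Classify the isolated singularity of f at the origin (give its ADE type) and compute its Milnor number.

The Hessian of f at 0 is [[0, 0], [0, 0]] with rank 0, so corank 2. A Groebner basis of the Jacobian ideal J(f) in C{u,v} is {u^3, u*v^2, 3*u^2 + v^3}; counting standard monomials gives mu = 7. Corank 2; j^3 = u^3 is a perfect cube, so E-series; the 4-jet and mu = 7 give E_7.

Type E_7, Milnor number mu = 7.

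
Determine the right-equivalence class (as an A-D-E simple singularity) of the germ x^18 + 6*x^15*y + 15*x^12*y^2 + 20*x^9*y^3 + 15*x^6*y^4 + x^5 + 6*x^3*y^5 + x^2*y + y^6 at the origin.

The Hessian of f at 0 has rank 0. Corank 2; j^3 = x^2*y has shape L^2 M (L != M), so D-series; mu = 7 gives D_7.

D_{7}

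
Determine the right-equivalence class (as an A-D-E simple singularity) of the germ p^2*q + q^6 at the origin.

D_{7}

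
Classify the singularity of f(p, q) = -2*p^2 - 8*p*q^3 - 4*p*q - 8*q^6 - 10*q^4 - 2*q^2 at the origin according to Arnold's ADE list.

A_{3}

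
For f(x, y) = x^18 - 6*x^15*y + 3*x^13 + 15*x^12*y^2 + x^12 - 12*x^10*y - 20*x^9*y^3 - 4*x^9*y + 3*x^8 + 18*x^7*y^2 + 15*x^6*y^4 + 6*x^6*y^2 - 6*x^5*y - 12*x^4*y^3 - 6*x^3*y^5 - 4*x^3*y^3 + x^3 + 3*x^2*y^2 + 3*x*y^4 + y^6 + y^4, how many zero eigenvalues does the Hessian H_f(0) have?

Hessian at 0 has rank 0.

2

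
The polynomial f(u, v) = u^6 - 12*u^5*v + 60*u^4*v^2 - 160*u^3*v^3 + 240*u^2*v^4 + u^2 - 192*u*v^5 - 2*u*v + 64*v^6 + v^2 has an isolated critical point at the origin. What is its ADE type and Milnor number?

The Hessian of f at 0 is [[2, -2], [-2, 2]] with rank 1, so corank 1. A Groebner basis of the Jacobian ideal J(f) in C{u,v} is {v^5, u - v}; counting standard monomials gives mu = 5. Corank 1: A-series; mu = 5 gives A_5.

Type A_{5}, Milnor number mu = 5.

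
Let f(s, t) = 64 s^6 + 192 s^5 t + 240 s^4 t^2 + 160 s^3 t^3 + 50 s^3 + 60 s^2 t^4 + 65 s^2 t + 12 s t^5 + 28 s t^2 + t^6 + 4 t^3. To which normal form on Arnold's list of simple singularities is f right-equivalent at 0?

D_7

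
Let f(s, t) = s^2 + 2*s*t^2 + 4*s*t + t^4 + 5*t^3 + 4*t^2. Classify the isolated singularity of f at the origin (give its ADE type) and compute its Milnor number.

Type A_{2}, Milnor number mu = 2.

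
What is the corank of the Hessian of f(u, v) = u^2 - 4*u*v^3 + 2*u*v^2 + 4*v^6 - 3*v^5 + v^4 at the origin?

Hessian at 0 has rank 1.

1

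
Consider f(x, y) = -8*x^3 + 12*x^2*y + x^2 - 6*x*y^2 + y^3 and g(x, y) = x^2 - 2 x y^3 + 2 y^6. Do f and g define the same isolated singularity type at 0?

No.

The Hessian of f at 0 has rank 1. Corank 1: A-series; mu = 2 gives A_2. The Hessian of g at 0 has rank 1. Corank 1: A-series; mu = 5 gives A_5. f is A_2 but g is A_5, hence not right-equivalent.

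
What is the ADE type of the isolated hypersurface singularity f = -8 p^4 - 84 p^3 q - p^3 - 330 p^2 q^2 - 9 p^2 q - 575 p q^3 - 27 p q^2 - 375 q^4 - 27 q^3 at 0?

The Hessian of f at 0 has rank 0. Corank 2; j^3 = -(p + 3*q)^3 is a perfect cube, so E-series; the 4-jet and mu = 7 give E_7.

E7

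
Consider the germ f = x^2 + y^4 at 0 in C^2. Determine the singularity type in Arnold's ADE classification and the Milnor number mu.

The Hessian of f at 0 is [[2, 0], [0, 0]] with rank 1, so corank 1. A Groebner basis of the Jacobian ideal J(f) in C{x,y} is {y^3, x}; counting standard monomials gives mu = 3. Corank 1: A-series; mu = 3 gives A_3.

Type A3, Milnor number mu = 3.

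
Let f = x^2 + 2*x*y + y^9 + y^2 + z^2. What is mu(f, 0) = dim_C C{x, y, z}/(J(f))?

The Hessian of f at 0 has rank 2. Corank 1: A-series; mu = 8 gives A_8.

8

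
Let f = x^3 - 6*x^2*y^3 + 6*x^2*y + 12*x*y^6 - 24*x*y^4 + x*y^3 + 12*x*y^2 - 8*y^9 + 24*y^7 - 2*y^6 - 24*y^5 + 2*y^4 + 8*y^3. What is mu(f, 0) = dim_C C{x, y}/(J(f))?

The Hessian of f at 0 has rank 0. Corank 2; j^3 = (x + 2*y)^3 is a perfect cube, so E-series; the 4-jet and mu = 7 give E_7.

7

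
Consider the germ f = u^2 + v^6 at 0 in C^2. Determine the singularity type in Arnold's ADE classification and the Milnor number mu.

Type A_{5}, Milnor number mu = 5.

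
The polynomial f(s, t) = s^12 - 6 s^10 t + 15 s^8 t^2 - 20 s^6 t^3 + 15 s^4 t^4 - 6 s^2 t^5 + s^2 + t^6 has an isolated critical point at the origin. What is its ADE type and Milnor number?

The Hessian of f at 0 has rank 1. Corank 1: A-series; mu = 5 gives A_5.

Type A5, Milnor number mu = 5.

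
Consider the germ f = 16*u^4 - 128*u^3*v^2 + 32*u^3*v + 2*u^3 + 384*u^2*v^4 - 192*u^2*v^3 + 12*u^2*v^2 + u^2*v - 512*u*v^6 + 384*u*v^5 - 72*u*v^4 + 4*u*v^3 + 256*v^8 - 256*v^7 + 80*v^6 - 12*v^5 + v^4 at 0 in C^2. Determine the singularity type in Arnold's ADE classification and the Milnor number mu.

The Hessian of f at 0 is [[0, 0], [0, 0]] with rank 0, so corank 2. A Groebner basis of the Jacobian ideal J(f) in C{u,v} is {u*v^2, -u*v/10 + v^3, u^2 + 2*u*v/5}; counting standard monomials gives mu = 5. Corank 2; j^3 = u^2*(2*u + v) has shape L^2 M (L != M), so D-series; mu = 5 gives D_5.

Type D_{5}, Milnor number mu = 5.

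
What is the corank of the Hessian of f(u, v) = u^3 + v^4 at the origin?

2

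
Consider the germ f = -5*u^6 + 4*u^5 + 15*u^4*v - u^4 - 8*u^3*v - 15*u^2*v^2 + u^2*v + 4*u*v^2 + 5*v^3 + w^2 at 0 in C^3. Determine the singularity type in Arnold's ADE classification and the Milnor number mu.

Type D4, Milnor number mu = 4.

The Hessian of f at 0 is [[0, 0, 0], [0, 0, 0], [0, 0, 2]] with rank 1, so corank 2. A Groebner basis of the Jacobian ideal J(f) in C{u,v,w} is {v^3, u^2 - v^2, u*v + 2*v^2, w}; counting standard monomials gives mu = 4. Corank 2; j^3 = v*(u^2 + 4*u*v + 5*v^2) splits into three distinct lines over C (the quadratic factor has nonzero discriminant), so D_4.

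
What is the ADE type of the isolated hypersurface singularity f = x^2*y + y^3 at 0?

The Hessian of f at 0 has rank 0. Corank 2; j^3 = y*(x^2 + y^2) splits into three distinct lines over C (the quadratic factor has nonzero discriminant), so D_4.

D_4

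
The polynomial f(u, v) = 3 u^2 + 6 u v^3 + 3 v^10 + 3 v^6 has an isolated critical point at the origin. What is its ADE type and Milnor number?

Type A_{9}, Milnor number mu = 9.

The Hessian of f at 0 is [[6, 0], [0, 0]] with rank 1, so corank 1. A Groebner basis of the Jacobian ideal J(f) in C{u,v} is {u^3, u + v^3}; counting standard monomials gives mu = 9. Corank 1: A-series; mu = 9 gives A_9.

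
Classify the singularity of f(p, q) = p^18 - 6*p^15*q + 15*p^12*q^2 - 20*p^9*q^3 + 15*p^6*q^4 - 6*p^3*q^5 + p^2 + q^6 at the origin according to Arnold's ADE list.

A5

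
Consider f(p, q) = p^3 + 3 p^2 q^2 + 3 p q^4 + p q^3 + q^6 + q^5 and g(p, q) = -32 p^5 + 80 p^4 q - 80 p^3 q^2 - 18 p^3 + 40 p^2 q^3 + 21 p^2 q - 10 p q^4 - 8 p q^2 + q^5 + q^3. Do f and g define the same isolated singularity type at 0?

No.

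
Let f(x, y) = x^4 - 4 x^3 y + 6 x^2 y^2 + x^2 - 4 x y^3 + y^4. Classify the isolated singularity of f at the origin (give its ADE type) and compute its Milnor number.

The Hessian of f at 0 has rank 1. Corank 1: A-series; mu = 3 gives A_3.

Type A_{3}, Milnor number mu = 3.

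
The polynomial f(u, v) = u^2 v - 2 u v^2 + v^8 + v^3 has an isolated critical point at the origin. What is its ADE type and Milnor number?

The Hessian of f at 0 has rank 0. Corank 2; j^3 = v*(u - v)^2 has shape L^2 M (L != M), so D-series; mu = 9 gives D_9.

Type D9, Milnor number mu = 9.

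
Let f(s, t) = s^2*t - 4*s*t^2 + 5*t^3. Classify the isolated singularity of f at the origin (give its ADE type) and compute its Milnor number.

Type D_4, Milnor number mu = 4.

The Hessian of f at 0 has rank 0. Corank 2; j^3 = t*(s^2 - 4*s*t + 5*t^2) splits into three distinct lines over C (the quadratic factor has nonzero discriminant), so D_4.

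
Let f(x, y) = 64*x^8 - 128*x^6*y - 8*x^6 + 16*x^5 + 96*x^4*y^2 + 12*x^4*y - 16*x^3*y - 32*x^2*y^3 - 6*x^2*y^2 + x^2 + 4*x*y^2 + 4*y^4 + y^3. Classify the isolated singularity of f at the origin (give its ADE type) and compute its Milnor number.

The Hessian of f at 0 has rank 1. Corank 1: A-series; mu = 2 gives A_2.

Type A_{2}, Milnor number mu = 2.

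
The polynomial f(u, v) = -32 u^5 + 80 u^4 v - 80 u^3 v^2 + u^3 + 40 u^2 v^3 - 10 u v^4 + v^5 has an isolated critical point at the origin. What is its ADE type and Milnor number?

The Hessian of f at 0 is [[0, 0], [0, 0]] with rank 0, so corank 2. A Groebner basis of the Jacobian ideal J(f) in C{u,v} is {v^5, u*v^3 - v^4/8, u^2}; counting standard monomials gives mu = 8. Corank 2; j^3 = u^3 is a perfect cube, so E-series; the 5-jet and mu = 8 give E_8.

Type E_{8}, Milnor number mu = 8.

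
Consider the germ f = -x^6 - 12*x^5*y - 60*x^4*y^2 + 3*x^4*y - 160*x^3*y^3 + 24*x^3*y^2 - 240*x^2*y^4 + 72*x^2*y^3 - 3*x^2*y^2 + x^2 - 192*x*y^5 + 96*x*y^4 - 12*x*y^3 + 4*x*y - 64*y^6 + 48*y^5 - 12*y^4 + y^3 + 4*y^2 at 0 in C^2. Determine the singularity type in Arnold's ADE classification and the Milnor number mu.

The Hessian of f at 0 has rank 1. Corank 1: A-series; mu = 2 gives A_2.

Type A2, Milnor number mu = 2.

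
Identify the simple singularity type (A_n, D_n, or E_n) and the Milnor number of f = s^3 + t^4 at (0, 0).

The Hessian of f at 0 has rank 0. Corank 2; j^3 = s^3 is a perfect cube, so E-series; the 4-jet and mu = 6 give E_6.

Type E6, Milnor number mu = 6.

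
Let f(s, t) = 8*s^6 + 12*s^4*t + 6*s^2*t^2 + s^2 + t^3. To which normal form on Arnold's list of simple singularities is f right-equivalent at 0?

A2

The Hessian of f at 0 is [[2, 0], [0, 0]] with rank 1, so corank 1. A Groebner basis of the Jacobian ideal J(f) in C{s,t} is {t^2, s}; counting standard monomials gives mu = 2. Corank 1: A-series; mu = 2 gives A_2.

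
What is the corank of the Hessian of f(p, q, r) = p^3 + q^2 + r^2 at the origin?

The Hessian at 0 is [[0, 0, 0], [0, 2, 0], [0, 0, 2]] of rank 2; hence corank 1.

1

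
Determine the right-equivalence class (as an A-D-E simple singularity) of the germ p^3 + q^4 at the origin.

E_6

The Hessian of f at 0 is [[0, 0], [0, 0]] with rank 0, so corank 2. A Groebner basis of the Jacobian ideal J(f) in C{p,q} is {q^3, p^2}; counting standard monomials gives mu = 6. Corank 2; j^3 = p^3 is a perfect cube, so E-series; the 4-jet and mu = 6 give E_6.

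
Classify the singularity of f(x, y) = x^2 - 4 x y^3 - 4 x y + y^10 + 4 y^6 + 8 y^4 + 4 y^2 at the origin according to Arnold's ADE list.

The Hessian of f at 0 has rank 1. Corank 1: A-series; mu = 9 gives A_9.

A_{9}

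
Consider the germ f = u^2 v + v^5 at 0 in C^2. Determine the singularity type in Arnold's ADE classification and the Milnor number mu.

Type D_{6}, Milnor number mu = 6.

The Hessian of f at 0 has rank 0. Corank 2; j^3 = u^2*v has shape L^2 M (L != M), so D-series; mu = 6 gives D_6.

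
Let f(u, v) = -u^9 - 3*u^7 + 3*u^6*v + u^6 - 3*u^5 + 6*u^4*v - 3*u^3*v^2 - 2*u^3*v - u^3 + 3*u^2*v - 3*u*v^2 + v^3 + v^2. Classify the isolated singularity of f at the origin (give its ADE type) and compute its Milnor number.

The Hessian of f at 0 has rank 1. Corank 1: A-series; mu = 2 gives A_2.

Type A_2, Milnor number mu = 2.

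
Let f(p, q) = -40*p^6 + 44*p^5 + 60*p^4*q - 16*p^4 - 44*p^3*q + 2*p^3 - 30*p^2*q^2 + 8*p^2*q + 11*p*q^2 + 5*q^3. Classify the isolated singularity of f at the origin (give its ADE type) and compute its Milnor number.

The Hessian of f at 0 has rank 0. Corank 2; j^3 = (p + q)*(2*p^2 + 6*p*q + 5*q^2) splits into three distinct lines over C (the quadratic factor has nonzero discriminant), so D_4.

Type D_4, Milnor number mu = 4.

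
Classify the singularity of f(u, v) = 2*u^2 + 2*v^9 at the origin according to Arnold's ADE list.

The Hessian of f at 0 has rank 1. Corank 1: A-series; mu = 8 gives A_8.

A_{8}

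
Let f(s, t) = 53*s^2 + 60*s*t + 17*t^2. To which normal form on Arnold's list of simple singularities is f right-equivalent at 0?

A_{1}

The Hessian of f at 0 is [[106, 60], [60, 34]] with rank 2, so corank 0. A Groebner basis of the Jacobian ideal J(f) in C{s,t} is {s, t}; counting standard monomials gives mu = 1. Corank 0: nondegenerate Morse point, so A_1.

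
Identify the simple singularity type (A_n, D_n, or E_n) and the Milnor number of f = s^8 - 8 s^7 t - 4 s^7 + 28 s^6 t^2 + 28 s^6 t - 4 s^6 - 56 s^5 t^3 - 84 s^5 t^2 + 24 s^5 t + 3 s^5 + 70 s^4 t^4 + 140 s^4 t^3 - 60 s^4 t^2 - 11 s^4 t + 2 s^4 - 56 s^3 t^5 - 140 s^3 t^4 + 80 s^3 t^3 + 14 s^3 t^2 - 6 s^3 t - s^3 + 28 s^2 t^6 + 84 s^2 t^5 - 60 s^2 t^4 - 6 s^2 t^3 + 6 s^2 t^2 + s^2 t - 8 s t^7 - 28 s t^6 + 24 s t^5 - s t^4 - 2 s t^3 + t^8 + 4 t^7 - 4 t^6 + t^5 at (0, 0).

The Hessian of f at 0 has rank 0. Corank 2; j^3 = -s^2*(s - t) has shape L^2 M (L != M), so D-series; mu = 9 gives D_9.

Type D_9, Milnor number mu = 9.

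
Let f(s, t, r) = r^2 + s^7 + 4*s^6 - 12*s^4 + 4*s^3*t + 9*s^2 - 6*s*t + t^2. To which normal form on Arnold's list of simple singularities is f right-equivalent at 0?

A6

The Hessian of f at 0 is [[18, -6, 0], [-6, 2, 0], [0, 0, 2]] with rank 2, so corank 1. A Groebner basis of the Jacobian ideal J(f) in C{s,t,r} is {-81*s*t/2 + t^4 + 27*t^2/2, s*t^2 - 9*s/2 - 2*t^3/9 + 3*t/2, s^2 - 2*s*t/3 + t^2/9, r}; counting standard monomials gives mu = 6. Corank 1: A-series; mu = 6 gives A_6.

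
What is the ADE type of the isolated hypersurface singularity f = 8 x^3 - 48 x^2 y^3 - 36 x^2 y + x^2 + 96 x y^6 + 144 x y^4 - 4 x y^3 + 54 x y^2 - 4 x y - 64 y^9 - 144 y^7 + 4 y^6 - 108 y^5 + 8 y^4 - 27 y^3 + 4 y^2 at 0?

A_{2}

The Hessian of f at 0 has rank 1. Corank 1: A-series; mu = 2 gives A_2.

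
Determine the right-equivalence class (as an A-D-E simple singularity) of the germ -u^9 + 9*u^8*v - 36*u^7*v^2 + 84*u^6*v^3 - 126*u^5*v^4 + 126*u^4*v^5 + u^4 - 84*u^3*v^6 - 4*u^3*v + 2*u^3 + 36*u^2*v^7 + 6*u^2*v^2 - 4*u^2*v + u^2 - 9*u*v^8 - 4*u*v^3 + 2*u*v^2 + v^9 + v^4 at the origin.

The Hessian of f at 0 has rank 1. Corank 1: A-series; mu = 8 gives A_8.

A8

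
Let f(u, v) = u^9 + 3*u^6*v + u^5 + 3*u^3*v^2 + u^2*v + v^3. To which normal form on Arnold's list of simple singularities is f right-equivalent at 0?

The Hessian of f at 0 is [[0, 0], [0, 0]] with rank 0, so corank 2. A Groebner basis of the Jacobian ideal J(f) in C{u,v} is {v^3, u^2 + 3*v^2, u*v}; counting standard monomials gives mu = 4. Corank 2; j^3 = v*(u^2 + v^2) splits into three distinct lines over C (the quadratic factor has nonzero discriminant), so D_4.

D_{4}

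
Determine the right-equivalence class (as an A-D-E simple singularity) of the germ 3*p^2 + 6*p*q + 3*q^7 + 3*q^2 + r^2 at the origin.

The Hessian of f at 0 has rank 2. Corank 1: A-series; mu = 6 gives A_6.

A_{6}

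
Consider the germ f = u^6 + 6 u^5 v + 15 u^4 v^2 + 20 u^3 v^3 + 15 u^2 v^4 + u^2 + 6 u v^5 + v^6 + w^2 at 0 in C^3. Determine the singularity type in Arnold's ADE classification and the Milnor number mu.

Type A_5, Milnor number mu = 5.

The Hessian of f at 0 has rank 2. Corank 1: A-series; mu = 5 gives A_5.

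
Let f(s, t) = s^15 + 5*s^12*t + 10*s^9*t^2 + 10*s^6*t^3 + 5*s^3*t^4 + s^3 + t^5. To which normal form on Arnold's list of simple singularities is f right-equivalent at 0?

The Hessian of f at 0 is [[0, 0], [0, 0]] with rank 0, so corank 2. A Groebner basis of the Jacobian ideal J(f) in C{s,t} is {t^4, s^2}; counting standard monomials gives mu = 8. Corank 2; j^3 = s^3 is a perfect cube, so E-series; the 5-jet and mu = 8 give E_8.

E8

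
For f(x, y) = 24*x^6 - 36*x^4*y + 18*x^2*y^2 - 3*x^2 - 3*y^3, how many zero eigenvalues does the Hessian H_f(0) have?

Hessian at 0 has rank 1.

1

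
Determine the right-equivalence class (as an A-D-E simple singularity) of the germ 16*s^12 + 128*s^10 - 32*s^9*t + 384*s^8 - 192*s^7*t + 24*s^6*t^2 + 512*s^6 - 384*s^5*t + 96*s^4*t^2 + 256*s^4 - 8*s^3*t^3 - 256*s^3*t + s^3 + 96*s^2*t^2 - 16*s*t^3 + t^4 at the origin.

The Hessian of f at 0 has rank 0. Corank 2; j^3 = s^3 is a perfect cube, so E-series; the 4-jet and mu = 6 give E_6.

E_{6}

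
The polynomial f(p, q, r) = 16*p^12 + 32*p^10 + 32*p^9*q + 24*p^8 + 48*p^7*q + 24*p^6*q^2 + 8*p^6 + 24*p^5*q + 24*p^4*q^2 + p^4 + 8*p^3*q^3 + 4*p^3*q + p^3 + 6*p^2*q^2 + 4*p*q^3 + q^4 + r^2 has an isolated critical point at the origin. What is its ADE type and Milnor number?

Type E6, Milnor number mu = 6.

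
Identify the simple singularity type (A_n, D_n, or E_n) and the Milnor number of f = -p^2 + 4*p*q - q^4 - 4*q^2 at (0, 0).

The Hessian of f at 0 has rank 1. Corank 1: A-series; mu = 3 gives A_3.

Type A_3, Milnor number mu = 3.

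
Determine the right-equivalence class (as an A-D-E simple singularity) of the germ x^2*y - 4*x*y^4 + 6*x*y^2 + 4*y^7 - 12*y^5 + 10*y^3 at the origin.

D_4

The Hessian of f at 0 has rank 0. Corank 2; j^3 = y*(x^2 + 6*x*y + 10*y^2) splits into three distinct lines over C (the quadratic factor has nonzero discriminant), so D_4.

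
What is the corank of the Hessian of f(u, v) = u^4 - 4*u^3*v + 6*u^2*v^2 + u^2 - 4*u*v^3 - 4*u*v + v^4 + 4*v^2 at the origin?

1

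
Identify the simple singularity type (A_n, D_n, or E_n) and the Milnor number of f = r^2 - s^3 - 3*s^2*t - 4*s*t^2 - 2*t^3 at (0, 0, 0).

The Hessian of f at 0 has rank 1. Corank 2; j^3 = -(s + t)*(s^2 + 2*s*t + 2*t^2) splits into three distinct lines over C (the quadratic factor has nonzero discriminant), so D_4.

Type D4, Milnor number mu = 4.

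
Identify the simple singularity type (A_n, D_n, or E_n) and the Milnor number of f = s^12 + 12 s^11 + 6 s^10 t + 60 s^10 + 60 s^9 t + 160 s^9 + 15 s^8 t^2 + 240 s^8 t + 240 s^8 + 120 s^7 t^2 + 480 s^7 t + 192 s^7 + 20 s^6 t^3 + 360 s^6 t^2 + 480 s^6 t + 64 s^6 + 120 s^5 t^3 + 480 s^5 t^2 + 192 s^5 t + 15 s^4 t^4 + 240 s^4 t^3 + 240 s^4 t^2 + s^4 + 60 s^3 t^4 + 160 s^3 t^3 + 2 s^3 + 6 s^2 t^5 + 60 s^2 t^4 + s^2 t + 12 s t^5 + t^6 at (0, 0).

The Hessian of f at 0 has rank 0. Corank 2; j^3 = s^2*(2*s + t) has shape L^2 M (L != M), so D-series; mu = 7 gives D_7.

Type D7, Milnor number mu = 7.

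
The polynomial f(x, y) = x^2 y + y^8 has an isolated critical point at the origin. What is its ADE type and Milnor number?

Type D9, Milnor number mu = 9.

The Hessian of f at 0 has rank 0. Corank 2; j^3 = x^2*y has shape L^2 M (L != M), so D-series; mu = 9 gives D_9.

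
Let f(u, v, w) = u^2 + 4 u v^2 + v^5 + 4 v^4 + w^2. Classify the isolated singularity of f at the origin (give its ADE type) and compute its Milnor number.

Type A4, Milnor number mu = 4.

The Hessian of f at 0 is [[2, 0, 0], [0, 0, 0], [0, 0, 2]] with rank 2, so corank 1. A Groebner basis of the Jacobian ideal J(f) in C{u,v,w} is {u^2, u/2 + v^2, w}; counting standard monomials gives mu = 4. Corank 1: A-series; mu = 4 gives A_4.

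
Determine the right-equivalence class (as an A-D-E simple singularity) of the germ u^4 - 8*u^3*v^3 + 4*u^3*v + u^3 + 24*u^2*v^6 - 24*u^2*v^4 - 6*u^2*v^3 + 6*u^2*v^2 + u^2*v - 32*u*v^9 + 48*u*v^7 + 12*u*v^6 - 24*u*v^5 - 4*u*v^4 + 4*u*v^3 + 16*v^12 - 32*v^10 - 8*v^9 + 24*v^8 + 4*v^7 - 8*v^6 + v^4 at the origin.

D_{5}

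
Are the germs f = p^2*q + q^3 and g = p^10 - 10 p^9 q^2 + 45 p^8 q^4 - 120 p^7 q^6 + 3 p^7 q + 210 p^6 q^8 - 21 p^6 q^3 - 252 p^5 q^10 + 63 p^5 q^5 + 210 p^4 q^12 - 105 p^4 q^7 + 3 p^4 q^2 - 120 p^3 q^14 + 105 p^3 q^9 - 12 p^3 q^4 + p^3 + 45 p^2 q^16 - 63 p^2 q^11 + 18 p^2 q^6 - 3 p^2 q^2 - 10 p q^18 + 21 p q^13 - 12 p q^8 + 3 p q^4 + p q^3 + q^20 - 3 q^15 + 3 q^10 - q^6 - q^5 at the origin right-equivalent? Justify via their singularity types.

The Hessian of f at 0 is [[0, 0], [0, 0]] with rank 0, so corank 2. A Groebner basis of the Jacobian ideal J(f) in C{p,q} is {q^3, p^2 + 3*q^2, p*q}; counting standard monomials gives mu = 4. Corank 2; j^3 = q*(p^2 + q^2) splits into three distinct lines over C (the quadratic factor has nonzero discriminant), so D_4. The Hessian of g at 0 is [[0, 0], [0, 0]] with rank 0, so corank 2. A Groebner basis of the Jacobian ideal J(g) in C{p,q} is {-p^2 + q^4 - q^3/3, p^3, p^2*q + p^2/3 + q^3/9, -p^2 + p*q^2 - q^3/3}; counting standard monomials gives mu = 7. Corank 2; j^3 = p^3 is a perfect cube, so E-series; the 4-jet and mu = 7 give E_7. f is D_4 but g is E_7, hence not right-equivalent.

No.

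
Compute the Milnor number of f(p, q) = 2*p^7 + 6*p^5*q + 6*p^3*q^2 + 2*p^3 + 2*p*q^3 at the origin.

7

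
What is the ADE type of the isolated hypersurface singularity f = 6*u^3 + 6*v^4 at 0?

E6

The Hessian of f at 0 is [[0, 0], [0, 0]] with rank 0, so corank 2. A Groebner basis of the Jacobian ideal J(f) in C{u,v} is {v^3, u^2}; counting standard monomials gives mu = 6. Corank 2; j^3 = 6*u^3 is a perfect cube, so E-series; the 4-jet and mu = 6 give E_6.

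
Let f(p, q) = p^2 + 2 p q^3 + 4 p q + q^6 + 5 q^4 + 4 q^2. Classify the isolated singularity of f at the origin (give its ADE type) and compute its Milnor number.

The Hessian of f at 0 has rank 1. Corank 1: A-series; mu = 3 gives A_3.

Type A_3, Milnor number mu = 3.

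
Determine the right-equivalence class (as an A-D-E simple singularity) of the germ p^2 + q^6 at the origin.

A_5

The Hessian of f at 0 is [[2, 0], [0, 0]] with rank 1, so corank 1. A Groebner basis of the Jacobian ideal J(f) in C{p,q} is {q^5, p}; counting standard monomials gives mu = 5. Corank 1: A-series; mu = 5 gives A_5.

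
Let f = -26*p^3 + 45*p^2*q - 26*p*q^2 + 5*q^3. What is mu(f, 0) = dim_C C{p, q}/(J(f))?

4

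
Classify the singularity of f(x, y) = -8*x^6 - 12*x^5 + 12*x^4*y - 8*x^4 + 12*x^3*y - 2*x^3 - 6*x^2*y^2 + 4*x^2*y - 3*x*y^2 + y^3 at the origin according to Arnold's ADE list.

The Hessian of f at 0 has rank 0. Corank 2; j^3 = -(x - y)*(2*x^2 - 2*x*y + y^2) splits into three distinct lines over C (the quadratic factor has nonzero discriminant), so D_4.

D4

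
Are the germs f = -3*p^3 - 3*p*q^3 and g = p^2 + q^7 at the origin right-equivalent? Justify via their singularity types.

No.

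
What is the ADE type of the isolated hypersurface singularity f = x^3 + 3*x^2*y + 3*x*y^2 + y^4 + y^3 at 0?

E6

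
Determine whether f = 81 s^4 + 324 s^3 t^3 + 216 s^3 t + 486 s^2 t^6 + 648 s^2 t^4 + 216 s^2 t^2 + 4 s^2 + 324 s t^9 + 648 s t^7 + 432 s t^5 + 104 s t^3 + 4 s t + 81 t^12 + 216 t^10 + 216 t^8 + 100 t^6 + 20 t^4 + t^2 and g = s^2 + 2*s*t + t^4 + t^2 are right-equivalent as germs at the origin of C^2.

Yes.

The Hessian of f at 0 is [[8, 4], [4, 2]] with rank 1, so corank 1. A Groebner basis of the Jacobian ideal J(f) in C{s,t} is {t^3, s + t/2}; counting standard monomials gives mu = 3. Corank 1: A-series; mu = 3 gives A_3. The Hessian of g at 0 is [[2, 2], [2, 2]] with rank 1, so corank 1. A Groebner basis of the Jacobian ideal J(g) in C{s,t} is {t^3, s + t}; counting standard monomials gives mu = 3. Corank 1: A-series; mu = 3 gives A_3. Both have type A_3, hence right-equivalent.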